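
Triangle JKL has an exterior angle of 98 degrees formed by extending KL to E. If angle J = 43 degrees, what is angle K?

The exterior angle theorem states that an exterior angle equals the sum of the two non-adjacent interior angles.
So 98 = 43 + angle K, which gives angle K = 98 - 43 = 55 degrees.

55 degrees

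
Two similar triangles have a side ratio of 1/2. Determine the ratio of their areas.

Area ratio = (side ratio)^2 = (1/2)^2 = 1:4.

1:4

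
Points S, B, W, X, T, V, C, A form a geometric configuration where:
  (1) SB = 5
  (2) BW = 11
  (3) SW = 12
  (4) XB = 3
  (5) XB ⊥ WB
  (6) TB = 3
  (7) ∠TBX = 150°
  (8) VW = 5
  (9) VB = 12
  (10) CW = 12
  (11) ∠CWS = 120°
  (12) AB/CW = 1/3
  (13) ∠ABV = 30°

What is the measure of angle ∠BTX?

Step 1: By the law of cosines on triangle TBX: TX² = 3² + 3² − 2·3·3·cos(150°) = 33.59, so TX ≈ 5.8.
Step 2: By the inverse law of cosines on triangle BTX: cos(∠BTX) = (3² + 5.8² − 3²) / (2·3·5.8) = 33.59/34.77 = 0.9659, so ∠BTX = 15°.

Therefore, the measure of angle ∠BTX = 15°.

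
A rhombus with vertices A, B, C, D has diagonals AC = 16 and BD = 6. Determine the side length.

Half-diagonals are 8 and 3. side = sqrt(8^2 + 3^2) = sqrt(73)

sqrt(73)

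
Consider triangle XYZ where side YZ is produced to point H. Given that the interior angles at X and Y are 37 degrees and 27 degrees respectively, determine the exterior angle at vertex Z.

The interior angle at Z is 180 - 37 - 27 = 116 degrees.
The exterior angle and interior angle at Z are supplementary:
Exterior angle = 180 - 116 = 64 degrees.

64 degrees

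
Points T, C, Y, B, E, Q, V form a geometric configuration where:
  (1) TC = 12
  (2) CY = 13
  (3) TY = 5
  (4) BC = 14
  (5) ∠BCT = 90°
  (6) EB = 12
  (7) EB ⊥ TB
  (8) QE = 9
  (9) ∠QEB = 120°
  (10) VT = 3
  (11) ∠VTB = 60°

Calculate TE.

Step 1: By the law of cosines on triangle BCT: BT² = 14² + 12² − 2·14·12·cos(90°) = 340, so BT = 2·√85.
Step 2: By the law of cosines on triangle TBE: TE² = (2·√85)² + 12² − 2·2·√85·12·cos(90°) = 484, so TE = 22.

Therefore, the length of TE = 22.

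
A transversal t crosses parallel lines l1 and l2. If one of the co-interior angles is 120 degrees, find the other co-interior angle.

Co-interior (same-side interior) angles are between the parallel lines on the same side of the transversal.
Unlike corresponding or alternate interior angles, they are supplementary rather than equal.
So the angle = 180 - 120 = 60 degrees.

60 degrees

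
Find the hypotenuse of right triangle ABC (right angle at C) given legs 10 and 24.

AB = sqrt(10^2 + 24^2) = sqrt(676) = 26

26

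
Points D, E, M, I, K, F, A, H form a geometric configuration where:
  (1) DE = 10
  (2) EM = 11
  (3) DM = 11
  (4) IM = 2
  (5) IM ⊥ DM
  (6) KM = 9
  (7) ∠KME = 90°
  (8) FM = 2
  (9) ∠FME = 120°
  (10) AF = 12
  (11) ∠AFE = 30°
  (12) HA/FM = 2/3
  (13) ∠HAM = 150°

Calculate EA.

Step 1: By the law of cosines on triangle EMF: EF² = 11² + 2² − 2·11·2·cos(120°) = 147, so EF = 7·√3.
Step 2: By the law of cosines on triangle EFA: EA² = (7·√3)² + 12² − 2·7·√3·12·cos(30°) = 39, so EA = √39.

Therefore, the length of EA = √39.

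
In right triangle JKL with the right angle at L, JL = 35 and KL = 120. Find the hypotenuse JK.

In a right triangle, the square of the hypotenuse equals the sum of the squares of the two legs.
The legs are 35 and 120, so the hypotenuse = sqrt(1225 + 14400) = sqrt(15625) = 125.

125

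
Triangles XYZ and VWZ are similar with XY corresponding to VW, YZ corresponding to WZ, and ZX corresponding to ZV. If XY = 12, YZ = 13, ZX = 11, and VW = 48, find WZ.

k = 48/12 = 4. WZ = 4 * 13 = 52.

52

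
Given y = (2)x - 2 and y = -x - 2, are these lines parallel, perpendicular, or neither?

Slope of line 1: m1 = 2
Slope of line 2: m2 = -1
m1 != m2 and m1*m2 = -2 != -1. Neither.

Neither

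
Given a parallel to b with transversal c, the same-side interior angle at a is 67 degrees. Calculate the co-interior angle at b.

Co-interior angles sum to 180: 180 - 67 = 113 degrees.

113 degrees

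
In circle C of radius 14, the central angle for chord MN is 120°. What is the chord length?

Chord length = 2r sin(θ/2)
= 2 × 14 × sin(120°/2)
= 2 × 14 × sin(60°)
= 14*sqrt(3)

14*sqrt(3)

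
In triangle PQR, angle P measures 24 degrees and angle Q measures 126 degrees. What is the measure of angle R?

angle R = 180 - 24 - 126 = 30 degrees.

30 degrees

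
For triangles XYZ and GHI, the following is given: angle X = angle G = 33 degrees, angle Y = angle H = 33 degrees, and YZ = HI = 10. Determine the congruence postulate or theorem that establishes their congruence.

Consider the given information: angle X = angle G = 33 degrees, angle Y = angle H = 33 degrees, and YZ = HI = 10
This is not SSS or HL: SSS requires all three pairs of sides, but we don't have that. HL only applies to right triangles with matching hypotenuse and leg.
The correct criterion is AAS. Two pairs of corresponding angles and a non-included side are equal (Angle-Angle-Side).

AAS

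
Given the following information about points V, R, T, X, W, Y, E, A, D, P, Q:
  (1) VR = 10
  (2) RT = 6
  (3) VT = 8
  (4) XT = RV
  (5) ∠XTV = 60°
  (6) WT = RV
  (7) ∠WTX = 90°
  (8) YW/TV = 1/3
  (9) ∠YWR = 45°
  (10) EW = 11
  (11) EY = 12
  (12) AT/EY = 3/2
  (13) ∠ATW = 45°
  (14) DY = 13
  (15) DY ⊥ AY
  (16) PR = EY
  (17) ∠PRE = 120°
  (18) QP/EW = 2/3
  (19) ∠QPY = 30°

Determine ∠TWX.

From the given relations: WT = RV = 10; XT = RV = 10.
Step 1: By the law of cosines on triangle WTX: WX² = 10² + 10² − 2·10·10·cos(90°) = 200, so WX = 10·√2.
Step 2: By the inverse law of cosines on triangle TWX: cos(∠TWX) = (10² + (10·√2)² − 10²) / (2·10·10·√2) = 200/282.84 = 0.7071, so ∠TWX = 45°.

Therefore, the measure of angle ∠TWX = 45°.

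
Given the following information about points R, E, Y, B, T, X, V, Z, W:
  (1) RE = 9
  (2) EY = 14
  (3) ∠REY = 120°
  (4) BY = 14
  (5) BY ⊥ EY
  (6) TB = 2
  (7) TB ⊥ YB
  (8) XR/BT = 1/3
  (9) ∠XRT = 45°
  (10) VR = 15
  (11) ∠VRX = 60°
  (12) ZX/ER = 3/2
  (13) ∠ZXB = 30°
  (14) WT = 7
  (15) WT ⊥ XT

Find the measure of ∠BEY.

Step 1: By the law of cosines on triangle EYB: EB² = 14² + 14² − 2·14·14·cos(90°) = 392, so EB = 14·√2.
Step 2: By the inverse law of cosines on triangle BEY: cos(∠BEY) = ((14·√2)² + 14² − 14²) / (2·14·√2·14) = 392/554.37 = 0.7071, so ∠BEY = 45°.

Therefore, the measure of angle ∠BEY = 45°.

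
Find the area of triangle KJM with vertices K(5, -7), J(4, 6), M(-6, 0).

The Shoelace formula computes the area from vertex coordinates by summing cross products.
For vertices (5,-7), (4,6), (-6,0):
Signed sum = 5*6 - 4*-7 + 4*0 - -6*6 + -6*-7 - 5*0
= 58 + 36 + 42 = 136
Area = (1/2)|136| = 68.

68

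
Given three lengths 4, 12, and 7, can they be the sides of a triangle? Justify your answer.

No.
The triangle inequality is violated: 4 + 7 = 11 ≤ 12.
These lengths cannot form a triangle.

No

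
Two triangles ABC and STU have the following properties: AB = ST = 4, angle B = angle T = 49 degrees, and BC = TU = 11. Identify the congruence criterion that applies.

The given information provides:
AB = ST = 4, angle B = angle T = 49 degrees, and BC = TU = 11
This matches the SAS congruence theorem.
Two pairs of corresponding sides and the included angle are equal (Side-Angle-Side).

SAS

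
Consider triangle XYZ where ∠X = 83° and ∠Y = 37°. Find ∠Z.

By the triangle angle sum property, the three interior angles of any triangle add up to 180°.
We know angle X = 83° and angle Y = 37°, so their sum is 120°.
Therefore angle Z = 180° - 120° = 60°.

60 degrees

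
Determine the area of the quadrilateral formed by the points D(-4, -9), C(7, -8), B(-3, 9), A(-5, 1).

Using the Shoelace formula for a quadrilateral (vertices in order):
Area = (1/2)|sum of (x_i * y_(i+1) - x_(i+1) * y_i)|
Terms: (-4*-8 - 7*-9) = 95, (7*9 - -3*-8) = 39, (-3*1 - -5*9) = 42, (-5*-9 - -4*1) = 49
Sum = 225
Area = (1/2)(225) = 225/2

225/2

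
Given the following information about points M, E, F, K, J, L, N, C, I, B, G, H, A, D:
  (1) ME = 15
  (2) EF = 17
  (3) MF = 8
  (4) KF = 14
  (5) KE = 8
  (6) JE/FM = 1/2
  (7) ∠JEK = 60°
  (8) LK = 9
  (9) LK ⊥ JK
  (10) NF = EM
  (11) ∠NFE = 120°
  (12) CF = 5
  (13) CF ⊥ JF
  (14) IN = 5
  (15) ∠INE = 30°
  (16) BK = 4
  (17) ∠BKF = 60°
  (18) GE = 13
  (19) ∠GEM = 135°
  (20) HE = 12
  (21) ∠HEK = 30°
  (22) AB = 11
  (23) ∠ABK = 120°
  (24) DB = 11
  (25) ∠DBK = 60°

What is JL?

From the given relations: JE = 1/2·FM = 1/2·8 = 4.
Step 1: By the law of cosines on triangle JEK: JK² = 4² + 8² − 2·4·8·cos(60°) = 48, so JK = 4·√3.
Step 2: By the law of cosines on triangle JKL: JL² = (4·√3)² + 9² − 2·4·√3·9·cos(90°) = 129, so JL = √129.

Therefore, the length of JL = √129.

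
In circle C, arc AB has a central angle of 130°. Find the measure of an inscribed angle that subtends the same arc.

Inscribed angle = 130° / 2 = 65° (inscribed angle theorem).

65°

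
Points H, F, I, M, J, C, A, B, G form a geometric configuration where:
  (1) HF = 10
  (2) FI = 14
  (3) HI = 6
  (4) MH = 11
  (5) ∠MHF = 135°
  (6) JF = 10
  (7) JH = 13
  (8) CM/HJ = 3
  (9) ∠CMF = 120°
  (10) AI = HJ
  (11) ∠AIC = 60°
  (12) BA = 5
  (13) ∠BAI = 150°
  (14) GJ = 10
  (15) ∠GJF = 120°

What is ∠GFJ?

Step 1: By the law of cosines on triangle FJG: FG² = 10² + 10² − 2·10·10·cos(120°) = 300, so FG = 10·√3.
Step 2: By the inverse law of cosines on triangle GFJ: cos(∠GFJ) = ((10·√3)² + 10² − 10²) / (2·10·√3·10) = 300/346.41 = 0.866, so ∠GFJ = 30°.

Therefore, the measure of angle ∠GFJ = 30°.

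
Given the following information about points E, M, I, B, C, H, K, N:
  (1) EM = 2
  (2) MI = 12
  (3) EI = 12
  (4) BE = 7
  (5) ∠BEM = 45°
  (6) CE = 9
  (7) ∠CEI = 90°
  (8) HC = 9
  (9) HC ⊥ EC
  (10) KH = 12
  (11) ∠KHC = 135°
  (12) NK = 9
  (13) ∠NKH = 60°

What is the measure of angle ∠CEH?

Step 1: By the law of cosines on triangle ECH: EH² = 9² + 9² − 2·9·9·cos(90°) = 162, so EH = 9·√2.
Step 2: By the inverse law of cosines on triangle CEH: cos(∠CEH) = (9² + (9·√2)² − 9²) / (2·9·9·√2) = 162/229.1 = 0.7071, so ∠CEH = 45°.

Therefore, the measure of angle ∠CEH = 45°.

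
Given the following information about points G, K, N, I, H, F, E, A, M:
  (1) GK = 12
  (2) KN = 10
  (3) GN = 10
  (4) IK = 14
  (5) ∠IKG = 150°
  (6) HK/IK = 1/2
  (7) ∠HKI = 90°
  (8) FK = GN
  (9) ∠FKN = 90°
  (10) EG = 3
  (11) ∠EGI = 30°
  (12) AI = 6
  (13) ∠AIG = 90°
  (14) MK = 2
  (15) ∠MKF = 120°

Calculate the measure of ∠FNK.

From the given relations: FK = GN = 10.
Step 1: By the law of cosines on triangle NKF: NF² = 10² + 10² − 2·10·10·cos(90°) = 200, so NF = 10·√2.
Step 2: By the inverse law of cosines on triangle FNK: cos(∠FNK) = ((10·√2)² + 10² − 10²) / (2·10·√2·10) = 200/282.84 = 0.7071, so ∠FNK = 45°.

Therefore, the measure of angle ∠FNK = 45°.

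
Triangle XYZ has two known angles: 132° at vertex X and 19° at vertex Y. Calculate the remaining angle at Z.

The interior angles sum to 180°: angle Z = 180 - 132 - 19 = 29°.
The triangle is obtuse (angles 132°, 19°, 29°).

29 degrees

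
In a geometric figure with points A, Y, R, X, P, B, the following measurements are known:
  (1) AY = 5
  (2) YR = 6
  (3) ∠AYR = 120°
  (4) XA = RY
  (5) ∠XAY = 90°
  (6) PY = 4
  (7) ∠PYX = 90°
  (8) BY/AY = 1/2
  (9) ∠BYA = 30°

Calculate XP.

From the given relations: XA = RY = 6.
Step 1: By the law of cosines on triangle XAY: XY² = 6² + 5² − 2·6·5·cos(90°) = 61, so XY = √61.
Step 2: By the law of cosines on triangle XYP: XP² = √61² + 4² − 2·√61·4·cos(90°) = 77, so XP = √77.

Therefore, the length of XP = √77.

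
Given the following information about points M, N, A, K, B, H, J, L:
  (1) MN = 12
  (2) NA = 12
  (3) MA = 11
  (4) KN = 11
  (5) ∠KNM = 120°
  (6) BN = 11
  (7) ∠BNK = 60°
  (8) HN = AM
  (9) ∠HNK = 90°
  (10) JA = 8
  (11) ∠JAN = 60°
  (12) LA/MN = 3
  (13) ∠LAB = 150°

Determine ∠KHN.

From the given relations: HN = AM = 11.
Step 1: By the law of cosines on triangle HNK: HK² = 11² + 11² − 2·11·11·cos(90°) = 242, so HK = 11·√2.
Step 2: By the inverse law of cosines on triangle KHN: cos(∠KHN) = ((11·√2)² + 11² − 11²) / (2·11·√2·11) = 242/342.24 = 0.7071, so ∠KHN = 45°.

Therefore, the measure of angle ∠KHN = 45°.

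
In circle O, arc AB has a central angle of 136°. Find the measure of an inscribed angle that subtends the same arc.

Inscribed angle = 136° / 2 = 68° (inscribed angle theorem).

68°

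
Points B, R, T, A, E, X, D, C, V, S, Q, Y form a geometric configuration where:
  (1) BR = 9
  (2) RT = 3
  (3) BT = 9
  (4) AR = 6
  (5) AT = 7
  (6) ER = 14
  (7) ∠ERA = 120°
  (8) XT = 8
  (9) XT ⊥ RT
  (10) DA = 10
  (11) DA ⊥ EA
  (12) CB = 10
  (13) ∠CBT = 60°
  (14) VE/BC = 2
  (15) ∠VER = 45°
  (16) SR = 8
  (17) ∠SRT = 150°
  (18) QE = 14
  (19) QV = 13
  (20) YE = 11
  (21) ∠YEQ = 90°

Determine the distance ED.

Step 1: By the law of cosines on triangle ERA: EA² = 14² + 6² − 2·14·6·cos(120°) = 316, so EA = 2·√79.
Step 2: By the law of cosines on triangle EAD: ED² = (2·√79)² + 10² − 2·2·√79·10·cos(90°) = 416, so ED = 4·√26.

Therefore, the length of ED = 4·√26.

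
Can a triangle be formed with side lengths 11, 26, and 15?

Check the triangle inequality: 11 + 15 = 26 ≤ 26.
Since the sum of two sides does not exceed the third, no triangle can be formed.

No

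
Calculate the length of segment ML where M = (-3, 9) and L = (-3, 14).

d = sqrt((0)^2 + (5)^2) = sqrt(25) = 5

5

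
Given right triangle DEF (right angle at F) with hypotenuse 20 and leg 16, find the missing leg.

Rearranging the Pythagorean theorem to solve for the unknown leg:
leg^2 = hypotenuse^2 - known_leg^2 = 400 - 256 = 144
leg = sqrt(144) = 12.

12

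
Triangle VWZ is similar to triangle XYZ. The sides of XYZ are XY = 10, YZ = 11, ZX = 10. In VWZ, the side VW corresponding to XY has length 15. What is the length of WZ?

k = 15/10 = 3/2. WZ = 3/2 * 11 = 33/2.

33/2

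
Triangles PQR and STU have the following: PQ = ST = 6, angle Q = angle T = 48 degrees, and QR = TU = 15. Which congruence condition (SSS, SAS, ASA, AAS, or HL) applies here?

Consider the given information: PQ = ST = 6, angle Q = angle T = 48 degrees, and QR = TU = 15
This is not ASA or AAS: ASA requires two angles and the side between them. AAS requires two angles and a non-included side.
The correct criterion is SAS. Two pairs of corresponding sides and the included angle are equal (Side-Angle-Side).

SAS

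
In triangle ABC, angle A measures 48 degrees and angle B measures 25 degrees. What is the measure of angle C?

Let angle C = x. Then 48 + 25 + x = 180.
x = 180 - 73 = 107 degrees.

107 degrees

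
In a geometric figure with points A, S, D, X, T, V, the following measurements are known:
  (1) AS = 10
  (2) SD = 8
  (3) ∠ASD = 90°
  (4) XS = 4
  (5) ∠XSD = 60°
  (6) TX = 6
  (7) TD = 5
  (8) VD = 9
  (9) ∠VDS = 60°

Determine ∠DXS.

Step 1: By the law of cosines on triangle XSD: XD² = 4² + 8² − 2·4·8·cos(60°) = 48, so XD = 4·√3.
Step 2: By the inverse law of cosines on triangle DXS: cos(∠DXS) = ((4·√3)² + 4² − 8²) / (2·4·√3·4) = 0/55.43 = 0, so ∠DXS = 90°.

Therefore, the measure of angle ∠DXS = 90°.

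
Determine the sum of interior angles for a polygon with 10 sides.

The sum of interior angles of an n-sided polygon is (n - 2) * 180.
For n = 10: (10 - 2) * 180 = 8 * 180 = 1440 degrees.

1440 degrees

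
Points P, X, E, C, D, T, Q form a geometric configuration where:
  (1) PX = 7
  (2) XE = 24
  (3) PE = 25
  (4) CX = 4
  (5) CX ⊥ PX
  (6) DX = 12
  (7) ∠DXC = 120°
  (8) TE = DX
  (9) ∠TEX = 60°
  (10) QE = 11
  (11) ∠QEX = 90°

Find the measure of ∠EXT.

From the given relations: TE = DX = 12.
Step 1: By the law of cosines on triangle XET: XT² = 24² + 12² − 2·24·12·cos(60°) = 432, so XT = 12·√3.
Step 2: By the inverse law of cosines on triangle EXT: cos(∠EXT) = (24² + (12·√3)² − 12²) / (2·24·12·√3) = 864/997.66 = 0.866, so ∠EXT = 30°.

Therefore, the measure of angle ∠EXT = 30°.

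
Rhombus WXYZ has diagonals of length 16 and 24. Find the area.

Area = (16 * 24) / 2 = 384 / 2 = 192

192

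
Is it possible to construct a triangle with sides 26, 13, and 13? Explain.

Check the triangle inequality: 13 + 13 = 26 ≤ 26.
Since the sum of two sides does not exceed the third, no triangle can be formed.

No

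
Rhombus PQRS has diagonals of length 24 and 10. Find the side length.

Half-diagonals are 12 and 5. side = sqrt(12^2 + 5^2) = sqrt(169) = 13

13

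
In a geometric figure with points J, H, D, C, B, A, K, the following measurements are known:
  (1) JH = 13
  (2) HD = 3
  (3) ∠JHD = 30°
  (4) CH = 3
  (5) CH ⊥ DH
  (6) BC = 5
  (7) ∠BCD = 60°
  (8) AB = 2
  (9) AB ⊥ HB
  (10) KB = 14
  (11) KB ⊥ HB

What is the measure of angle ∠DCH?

Step 1: By the law of cosines on triangle CHD: CD² = 3² + 3² − 2·3·3·cos(90°) = 18, so CD = 3·√2.
Step 2: By the inverse law of cosines on triangle DCH: cos(∠DCH) = ((3·√2)² + 3² − 3²) / (2·3·√2·3) = 18/25.46 = 0.7071, so ∠DCH = 45°.

Therefore, the measure of angle ∠DCH = 45°.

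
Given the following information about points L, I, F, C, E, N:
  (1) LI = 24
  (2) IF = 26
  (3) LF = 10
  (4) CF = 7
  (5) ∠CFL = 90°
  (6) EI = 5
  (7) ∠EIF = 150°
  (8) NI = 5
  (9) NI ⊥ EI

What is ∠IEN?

Step 1: By the law of cosines on triangle EIN: EN² = 5² + 5² − 2·5·5·cos(90°) = 50, so EN = 5·√2.
Step 2: By the inverse law of cosines on triangle IEN: cos(∠IEN) = (5² + (5·√2)² − 5²) / (2·5·5·√2) = 50/70.71 = 0.7071, so ∠IEN = 45°.

Therefore, the measure of angle ∠IEN = 45°.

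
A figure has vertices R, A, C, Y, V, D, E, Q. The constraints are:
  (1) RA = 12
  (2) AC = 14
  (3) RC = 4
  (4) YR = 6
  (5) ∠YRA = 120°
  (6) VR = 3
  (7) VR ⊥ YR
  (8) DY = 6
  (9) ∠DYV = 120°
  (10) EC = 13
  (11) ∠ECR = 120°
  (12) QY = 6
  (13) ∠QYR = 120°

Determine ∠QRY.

Step 1: By the law of cosines on triangle RYQ: RQ² = 6² + 6² − 2·6·6·cos(120°) = 108, so RQ = 6·√3.
Step 2: By the inverse law of cosines on triangle QRY: cos(∠QRY) = ((6·√3)² + 6² − 6²) / (2·6·√3·6) = 108/124.71 = 0.866, so ∠QRY = 30°.

Therefore, the measure of angle ∠QRY = 30°.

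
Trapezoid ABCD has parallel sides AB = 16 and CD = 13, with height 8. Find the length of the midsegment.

The midsegment of a trapezoid = (base1 + base2) / 2
midsegment = (16 + 13) / 2
midsegment = 29 / 2
midsegment = 29/2

29/2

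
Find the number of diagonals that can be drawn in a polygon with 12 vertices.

Each of the 12 vertices connects to 9 non-adjacent vertices via diagonals.
Total connections = 12 × 9 = 108, but each diagonal is counted twice.
Number of diagonals = 108 / 2 = 54.

54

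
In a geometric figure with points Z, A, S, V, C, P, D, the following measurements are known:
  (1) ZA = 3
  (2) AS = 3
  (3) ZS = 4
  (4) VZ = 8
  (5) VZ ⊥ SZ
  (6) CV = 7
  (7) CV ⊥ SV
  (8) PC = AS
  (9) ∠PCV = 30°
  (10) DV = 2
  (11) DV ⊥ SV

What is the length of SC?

Step 1: By the law of cosines on triangle SZV: SV² = 4² + 8² − 2·4·8·cos(90°) = 80, so SV = 4·√5.
Step 2: By the law of cosines on triangle SVC: SC² = (4·√5)² + 7² − 2·4·√5·7·cos(90°) = 129, so SC = √129.

Therefore, the length of SC = √129.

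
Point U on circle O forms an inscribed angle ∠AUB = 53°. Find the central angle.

By the inscribed angle theorem, the central angle is twice the inscribed angle.
Central angle = 2 × 53° = 106°

106°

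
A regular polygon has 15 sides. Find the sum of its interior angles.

The sum of interior angles of an n-sided polygon is (n - 2) * 180.
For n = 15: (15 - 2) * 180 = 13 * 180 = 2340 degrees.

2340 degrees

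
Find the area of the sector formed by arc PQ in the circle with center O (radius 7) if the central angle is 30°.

Sector area = πr² × θ/360
= π × 7² × 1/12
= π × 49 × 1/12
= 49*pi/12

49*pi/12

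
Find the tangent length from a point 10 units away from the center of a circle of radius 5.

The tangent, radius, and line from the external point to the center form a right triangle.
The right angle is where the tangent meets the radius.
By the Pythagorean theorem: tangent² + 5² = 10²
tangent² = 100 - 25 = 75
tangent = 5*sqrt(3)

5*sqrt(3)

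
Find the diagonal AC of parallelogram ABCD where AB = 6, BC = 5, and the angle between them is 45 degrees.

The diagonal of a parallelogram can be found by treating two adjacent sides and the diagonal as a triangle.
Applying the law of cosines with sides 6, 5 and included angle 45°:
d^2 = 36 + 25 - 60*cos(45°) = 61 - 30*sqrt(2)
d = sqrt(61 - 30*sqrt(2))

sqrt(61 - 30*sqrt(2))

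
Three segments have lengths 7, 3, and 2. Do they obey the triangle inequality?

Check the triangle inequality: 3 + 2 = 5 ≤ 7.
Since the sum of two sides does not exceed the third, no triangle can be formed.

No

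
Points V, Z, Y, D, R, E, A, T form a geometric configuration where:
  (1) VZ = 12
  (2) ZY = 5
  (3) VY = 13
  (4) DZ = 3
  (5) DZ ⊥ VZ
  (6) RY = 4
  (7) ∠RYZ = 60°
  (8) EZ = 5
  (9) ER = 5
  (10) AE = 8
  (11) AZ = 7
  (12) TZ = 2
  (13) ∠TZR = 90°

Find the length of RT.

Step 1: By the law of cosines on triangle ZYR: ZR² = 5² + 4² − 2·5·4·cos(60°) = 21, so ZR = √21.
Step 2: By the law of cosines on triangle RZT: RT² = √21² + 2² − 2·√21·2·cos(90°) = 25, so RT = 5.

Therefore, the length of RT = 5.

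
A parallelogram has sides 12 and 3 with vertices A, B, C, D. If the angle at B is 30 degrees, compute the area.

Area = a * b * sin(theta)
Area = 12 * 3 * sin(30 degrees)
Area = 36 * 1/2
Area = 18

18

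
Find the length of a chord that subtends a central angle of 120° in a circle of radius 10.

Chord length = 2r sin(θ/2)
= 2 × 10 × sin(120°/2)
= 2 × 10 × sin(60°)
= 10*sqrt(3)

10*sqrt(3)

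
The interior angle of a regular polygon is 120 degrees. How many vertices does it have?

Each interior angle of a regular n-gon is (n - 2) * 180 / n.
Setting this equal to 120:
(n - 2) * 180 / n = 120
Each exterior angle = 180 - 120 = 60 degrees.
Since exterior angles sum to 360: n = 360 / 60 = 6.

6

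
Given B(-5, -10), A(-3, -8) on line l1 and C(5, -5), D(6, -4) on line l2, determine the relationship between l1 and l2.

Slope of line 1: m1 = (-8 - -10)/(-3 - -5) = 2/2 = 1
Slope of line 2: m2 = (-4 - -5)/(6 - 5) = 1/1 = 1
m1 = m2, so the lines are parallel.

Parallel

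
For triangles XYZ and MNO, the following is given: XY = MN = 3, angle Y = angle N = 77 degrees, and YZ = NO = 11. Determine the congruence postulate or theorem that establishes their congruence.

Consider the given information: XY = MN = 3, angle Y = angle N = 77 degrees, and YZ = NO = 11
This is not SSS or ASA: SSS requires all three pairs of sides, but we don't have that. ASA requires two angles and the side between them.
The correct criterion is SAS. Two pairs of corresponding sides and the included angle are equal (Side-Angle-Side).

SAS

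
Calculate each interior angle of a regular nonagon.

Each interior angle of a regular n-gon is (n - 2) * 180 / n.
For n = 9: (9 - 2) * 180 / 9 = 1260/9 = 140 degrees.

140 degrees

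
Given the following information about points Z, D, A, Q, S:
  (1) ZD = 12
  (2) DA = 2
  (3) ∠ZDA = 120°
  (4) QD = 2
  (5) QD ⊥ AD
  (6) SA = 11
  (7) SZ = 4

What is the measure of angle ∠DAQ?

Step 1: By the law of cosines on triangle ADQ: AQ² = 2² + 2² − 2·2·2·cos(90°) = 8, so AQ = 2·√2.
Step 2: By the inverse law of cosines on triangle DAQ: cos(∠DAQ) = (2² + (2·√2)² − 2²) / (2·2·2·√2) = 8/11.31 = 0.7071, so ∠DAQ = 45°.

Therefore, the measure of angle ∠DAQ = 45°.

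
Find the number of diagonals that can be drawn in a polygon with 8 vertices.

Each of the 8 vertices connects to 5 non-adjacent vertices via diagonals.
Total connections = 8 × 5 = 40, but each diagonal is counted twice.
Number of diagonals = 40 / 2 = 20.

20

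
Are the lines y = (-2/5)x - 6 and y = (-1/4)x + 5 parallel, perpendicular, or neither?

Slope of line 1: m1 = -2/5
Slope of line 2: m2 = -1/4
m1 != m2 and m1*m2 = 1/10 != -1. Neither.

Neither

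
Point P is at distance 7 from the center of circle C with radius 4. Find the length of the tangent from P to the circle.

Let T be the point of tangency. Then CT ⊥ PT (radius ⊥ tangent).
In right triangle CTP: CP² = CT² + PT²
7² = 4² + PT²
PT² = 33, PT = sqrt(33)

sqrt(33)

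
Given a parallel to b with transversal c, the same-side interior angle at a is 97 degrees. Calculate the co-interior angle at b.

Co-interior (same-side interior) angles are between the parallel lines on the same side of the transversal.
Unlike corresponding or alternate interior angles, they are supplementary rather than equal.
So the angle = 180 - 97 = 83 degrees.

83 degrees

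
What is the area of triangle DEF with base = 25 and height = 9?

Area = (1/2) * base * height
Area = (1/2) * 25 * 9
Area = 225/2

225/2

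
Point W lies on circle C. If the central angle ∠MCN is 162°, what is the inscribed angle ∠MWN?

Inscribed angle = 162° / 2 = 81° (inscribed angle theorem).

81°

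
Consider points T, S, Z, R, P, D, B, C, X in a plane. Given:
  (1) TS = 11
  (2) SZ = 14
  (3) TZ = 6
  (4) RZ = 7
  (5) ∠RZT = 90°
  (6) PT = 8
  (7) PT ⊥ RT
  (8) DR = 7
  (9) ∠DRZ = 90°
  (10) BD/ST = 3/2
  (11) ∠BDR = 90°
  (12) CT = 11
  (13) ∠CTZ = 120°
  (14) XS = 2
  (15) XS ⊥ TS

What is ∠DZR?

Step 1: By the law of cosines on triangle ZRD: ZD² = 7² + 7² − 2·7·7·cos(90°) = 98, so ZD = 7·√2.
Step 2: By the inverse law of cosines on triangle DZR: cos(∠DZR) = ((7·√2)² + 7² − 7²) / (2·7·√2·7) = 98/138.59 = 0.7071, so ∠DZR = 45°.

Therefore, the measure of angle ∠DZR = 45°.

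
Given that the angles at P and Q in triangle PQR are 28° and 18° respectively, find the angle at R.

Let angle R = x. Then 28 + 18 + x = 180.
x = 180 - 46 = 134 degrees.

134 degrees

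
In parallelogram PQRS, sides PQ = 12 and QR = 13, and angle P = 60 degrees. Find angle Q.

In a parallelogram, consecutive angles are supplementary (sum to 180°).
angle Q = 180 - angle P
angle Q = 180 - 60
angle Q = 120 degrees

120 degrees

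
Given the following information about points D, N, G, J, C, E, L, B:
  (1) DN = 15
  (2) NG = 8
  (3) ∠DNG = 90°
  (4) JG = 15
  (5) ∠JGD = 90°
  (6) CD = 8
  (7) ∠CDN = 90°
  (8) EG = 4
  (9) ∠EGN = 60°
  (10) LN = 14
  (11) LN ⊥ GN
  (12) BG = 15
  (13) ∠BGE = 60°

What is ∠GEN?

Step 1: By the law of cosines on triangle EGN: EN² = 4² + 8² − 2·4·8·cos(60°) = 48, so EN = 4·√3.
Step 2: By the inverse law of cosines on triangle GEN: cos(∠GEN) = (4² + (4·√3)² − 8²) / (2·4·4·√3) = 0/55.43 = 0, so ∠GEN = 90°.

Therefore, the measure of angle ∠GEN = 90°.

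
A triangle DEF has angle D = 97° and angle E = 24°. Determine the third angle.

Let angle F = x. Then 97 + 24 + x = 180.
x = 180 - 121 = 59 degrees.

59 degrees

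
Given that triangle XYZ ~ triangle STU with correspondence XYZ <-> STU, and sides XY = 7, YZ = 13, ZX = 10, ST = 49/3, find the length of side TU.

k = 49/3/7 = 7/3. TU = 7/3 * 13 = 91/3.

91/3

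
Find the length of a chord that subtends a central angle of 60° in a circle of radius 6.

Chord length = 2r sin(θ/2)
= 2 × 6 × sin(60°/2)
= 2 × 6 × sin(30°)
= 6

6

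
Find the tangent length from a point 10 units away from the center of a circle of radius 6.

tangent = √(d² - r²) = √(10² - 6²) = √(100 - 36) = √64 = 8

8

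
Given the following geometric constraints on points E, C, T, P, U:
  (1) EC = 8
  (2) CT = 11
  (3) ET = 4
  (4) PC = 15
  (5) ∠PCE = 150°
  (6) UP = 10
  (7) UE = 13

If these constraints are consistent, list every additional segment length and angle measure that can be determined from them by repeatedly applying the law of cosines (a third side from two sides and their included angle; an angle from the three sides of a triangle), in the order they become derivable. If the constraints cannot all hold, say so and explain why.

The constraints are consistent. Derivable facts, in order:
After 1 step:
- EP ≈ 22.29
- ∠CET = 129.84°
- ∠CTE = 33.95°
- ∠ECT = 16.21°
After 2 steps:
- ∠CEP = 19.66°
- ∠CPE = 10.34°
- ∠EPU = 16.32°
- ∠EUP = 151.2°
- ∠PEU = 12.48°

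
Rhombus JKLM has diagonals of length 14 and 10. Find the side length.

Half-diagonals are 7 and 5. side = sqrt(7^2 + 5^2) = sqrt(74)

sqrt(74)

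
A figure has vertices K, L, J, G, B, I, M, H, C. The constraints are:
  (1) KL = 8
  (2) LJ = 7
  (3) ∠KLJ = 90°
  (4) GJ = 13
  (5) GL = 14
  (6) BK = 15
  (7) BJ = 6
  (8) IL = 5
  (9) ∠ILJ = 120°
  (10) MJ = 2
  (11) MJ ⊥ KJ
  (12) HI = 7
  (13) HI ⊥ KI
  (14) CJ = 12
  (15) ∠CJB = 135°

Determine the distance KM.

Step 1: By the law of cosines on triangle JLK: JK² = 7² + 8² − 2·7·8·cos(90°) = 113, so JK = √113.
Step 2: By the law of cosines on triangle KJM: KM² = √113² + 2² − 2·√113·2·cos(90°) = 117, so KM = 3·√13.

Therefore, the length of KM = 3·√13.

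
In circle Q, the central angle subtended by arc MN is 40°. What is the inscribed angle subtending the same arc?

An inscribed angle intercepts an arc from a point on the circle, while the central angle intercepts the same arc from the center.
The inscribed angle is always half the central angle: 40° / 2 = 20°.

20°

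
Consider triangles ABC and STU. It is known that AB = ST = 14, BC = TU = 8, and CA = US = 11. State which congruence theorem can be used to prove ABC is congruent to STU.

The given information provides:
AB = ST = 14, BC = TU = 8, and CA = US = 11
This matches the SSS congruence theorem.
All three pairs of corresponding sides are equal (Side-Side-Side).

SSS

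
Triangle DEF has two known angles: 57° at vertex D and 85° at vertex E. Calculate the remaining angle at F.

angle F = 180 - 57 - 85 = 38 degrees.

38 degrees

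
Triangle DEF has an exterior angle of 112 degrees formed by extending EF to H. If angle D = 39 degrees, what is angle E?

The exterior angle theorem states that an exterior angle equals the sum of the two non-adjacent interior angles.
So 112 = 39 + angle E, which gives angle E = 112 - 39 = 73 degrees.

73 degrees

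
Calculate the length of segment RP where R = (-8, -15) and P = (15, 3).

d = sqrt((23)^2 + (18)^2) = sqrt(853)

sqrt(853)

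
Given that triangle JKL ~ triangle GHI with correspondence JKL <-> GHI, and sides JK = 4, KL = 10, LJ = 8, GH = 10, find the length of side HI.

Similar triangles have proportional sides. Setting up the proportion:
GH / JK = HI / KL
10 / 4 = HI / 10
HI = 10 * 10 / 4 = 25.

25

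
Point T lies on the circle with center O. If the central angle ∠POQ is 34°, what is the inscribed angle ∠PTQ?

By the inscribed angle theorem, the inscribed angle is half the central angle.
Inscribed angle = 34° / 2 = 17°

17°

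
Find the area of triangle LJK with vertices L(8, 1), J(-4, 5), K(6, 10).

The Shoelace formula computes the area from vertex coordinates by summing cross products.
For vertices (8,1), (-4,5), (6,10):
Signed sum = 8*5 - -4*1 + -4*10 - 6*5 + 6*1 - 8*10
= 44 + -70 + -74 = -100
Area = (1/2)|-100| = 50.

50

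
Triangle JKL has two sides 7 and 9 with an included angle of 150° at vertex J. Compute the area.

Area = (1/2)(7)(9) sin(150°) = (1/2)(7)(9)(1/2) = 63/4

63/4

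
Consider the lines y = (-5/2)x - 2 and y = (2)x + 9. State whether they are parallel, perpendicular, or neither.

Slope of line 1: m1 = -5/2
Slope of line 2: m2 = 2
m1 != m2 (-5/2 != 2), so not parallel.
m1 * m2 = (-5/2) * (2) = -5 != -1, so not perpendicular.
The lines are neither parallel nor perpendicular.

Neither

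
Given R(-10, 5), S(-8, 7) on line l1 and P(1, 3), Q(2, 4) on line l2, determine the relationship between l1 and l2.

Slope of line 1: m1 = (7 - 5)/(-8 - -10) = 2/2 = 1
Slope of line 2: m2 = (4 - 3)/(2 - 1) = 1/1 = 1
Two lines are parallel if and only if they have equal slopes (or both are vertical).
Here m1 = m2 = 1, confirming the lines are parallel.

Parallel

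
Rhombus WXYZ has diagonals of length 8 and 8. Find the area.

The diagonals of a rhombus divide it into four right triangles.
Each triangle has legs 8/ 2 = 4 and 8/2 = 4, so each has area (1/2)*4*4 = 8.
Four such triangles give total area = (d1 * d2) / 2 = 32.

32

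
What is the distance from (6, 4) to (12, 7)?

d = sqrt((6)^2 + (3)^2) = sqrt(45) = 3*sqrt(5)

3*sqrt(5)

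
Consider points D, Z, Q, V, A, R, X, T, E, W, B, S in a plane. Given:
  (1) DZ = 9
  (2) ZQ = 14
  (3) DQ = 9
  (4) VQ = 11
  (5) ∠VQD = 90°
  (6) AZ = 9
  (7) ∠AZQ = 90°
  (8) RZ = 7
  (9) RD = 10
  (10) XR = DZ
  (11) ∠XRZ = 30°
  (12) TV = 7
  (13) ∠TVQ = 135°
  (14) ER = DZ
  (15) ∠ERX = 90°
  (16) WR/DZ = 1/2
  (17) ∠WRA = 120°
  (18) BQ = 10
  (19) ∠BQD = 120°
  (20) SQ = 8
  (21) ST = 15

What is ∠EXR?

From the given relations: XR = DZ = 9; ER = DZ = 9.
Step 1: By the law of cosines on triangle XRE: XE² = 9² + 9² − 2·9·9·cos(90°) = 162, so XE = 9·√2.
Step 2: By the inverse law of cosines on triangle EXR: cos(∠EXR) = ((9·√2)² + 9² − 9²) / (2·9·√2·9) = 162/229.1 = 0.7071, so ∠EXR = 45°.

Therefore, the measure of angle ∠EXR = 45°.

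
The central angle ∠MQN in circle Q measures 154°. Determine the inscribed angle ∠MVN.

An inscribed angle intercepts an arc from a point on the circle, while the central angle intercepts the same arc from the center.
The inscribed angle is always half the central angle: 154° / 2 = 77°.

77°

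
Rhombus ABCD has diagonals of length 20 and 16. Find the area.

Area of a rhombus = (d1 * d2) / 2
Area = (20 * 16) / 2
Area = 320 / 2
Area = 160

160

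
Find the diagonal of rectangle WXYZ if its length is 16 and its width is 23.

Using the Pythagorean theorem:
d² = 16² + 23² = 256 + 529 = 785
d = sqrt(785)

sqrt(785)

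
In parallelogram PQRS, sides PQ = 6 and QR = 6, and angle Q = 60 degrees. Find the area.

Area = 6 * 6 * sin(60°) = 36 * sqrt(3)/2 = 18*sqrt(3)

18*sqrt(3)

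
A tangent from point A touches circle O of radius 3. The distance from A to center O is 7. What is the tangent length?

Let T be the point of tangency. Then OT ⊥ AT (radius ⊥ tangent).
In right triangle OTA: OA² = OT² + AT²
7² = 3² + AT²
AT² = 40, AT = 2*sqrt(10)

2*sqrt(10)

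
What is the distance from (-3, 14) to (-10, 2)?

d = sqrt((-10 - -3)^2 + (2 - 14)^2)
d = sqrt(-7^2 + -12^2)
d = sqrt(49 + 144)
d = sqrt(193)

sqrt(193)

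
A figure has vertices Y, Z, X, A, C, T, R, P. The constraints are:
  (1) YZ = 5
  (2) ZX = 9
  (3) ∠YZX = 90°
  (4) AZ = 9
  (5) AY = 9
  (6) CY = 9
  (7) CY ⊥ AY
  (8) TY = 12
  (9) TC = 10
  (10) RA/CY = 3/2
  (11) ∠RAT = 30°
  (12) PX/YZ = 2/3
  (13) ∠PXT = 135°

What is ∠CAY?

Step 1: By the law of cosines on triangle AYC: AC² = 9² + 9² − 2·9·9·cos(90°) = 162, so AC = 9·√2.
Step 2: By the inverse law of cosines on triangle CAY: cos(∠CAY) = ((9·√2)² + 9² − 9²) / (2·9·√2·9) = 162/229.1 = 0.7071, so ∠CAY = 45°.

Therefore, the measure of angle ∠CAY = 45°.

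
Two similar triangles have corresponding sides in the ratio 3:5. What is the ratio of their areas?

The ratio of areas of similar triangles equals the square of the side ratio.
Side ratio = 3:5
Area ratio = (3/5)^2 = 9/25 = 9:25

9:25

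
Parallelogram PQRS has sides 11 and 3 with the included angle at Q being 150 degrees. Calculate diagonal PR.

The diagonal of a parallelogram can be found by treating two adjacent sides and the diagonal as a triangle.
Applying the law of cosines with sides 11, 3 and included angle 150°:
d^2 = 121 + 9 - 66*cos(150°) = 33*sqrt(3) + 130
d = sqrt(33*sqrt(3) + 130)

sqrt(33*sqrt(3) + 130)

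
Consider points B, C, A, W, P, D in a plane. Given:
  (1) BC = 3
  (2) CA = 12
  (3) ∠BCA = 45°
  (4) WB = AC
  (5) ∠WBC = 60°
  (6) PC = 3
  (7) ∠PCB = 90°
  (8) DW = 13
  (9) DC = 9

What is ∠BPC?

Step 1: By the law of cosines on triangle PCB: PB² = 3² + 3² − 2·3·3·cos(90°) = 18, so PB = 3·√2.
Step 2: By the inverse law of cosines on triangle BPC: cos(∠BPC) = ((3·√2)² + 3² − 3²) / (2·3·√2·3) = 18/25.46 = 0.7071, so ∠BPC = 45°.

Therefore, the measure of angle ∠BPC = 45°.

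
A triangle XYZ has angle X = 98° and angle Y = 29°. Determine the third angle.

The interior angles sum to 180°: angle Z = 180 - 98 - 29 = 53°.
The triangle is obtuse (angles 98°, 29°, 53°).

53 degrees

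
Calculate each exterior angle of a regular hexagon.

Each exterior angle of a regular n-gon is 360 / n.
For n = 6: 360 / 6 = 60 degrees.

60 degrees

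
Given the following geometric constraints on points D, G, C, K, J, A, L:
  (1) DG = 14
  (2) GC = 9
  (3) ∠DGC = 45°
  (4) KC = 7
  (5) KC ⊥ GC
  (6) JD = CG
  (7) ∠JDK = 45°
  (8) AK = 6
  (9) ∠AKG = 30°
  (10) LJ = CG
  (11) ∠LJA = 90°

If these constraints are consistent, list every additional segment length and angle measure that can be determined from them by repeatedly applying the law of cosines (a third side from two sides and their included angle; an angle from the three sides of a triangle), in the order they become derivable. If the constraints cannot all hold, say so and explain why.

The constraints are consistent. Derivable facts, in order:
After 1 step:
- DC ≈ 9.94
- GK = √130
After 2 steps:
- GA ≈ 6.89
- ∠CDG = 39.81°
- ∠CGK = 37.87°
- ∠CKG = 52.13°
- ∠DCG = 95.19°
After 3 steps:
- ∠AGK = 25.8°
- ∠GAK = 124.2°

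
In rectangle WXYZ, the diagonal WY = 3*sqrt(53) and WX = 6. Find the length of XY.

b = sqrt(d^2 - a^2) = sqrt(477 - 36) = sqrt(441) = 21

21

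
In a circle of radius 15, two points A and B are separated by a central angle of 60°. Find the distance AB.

Chord = 2(15) sin(30°) = 15

15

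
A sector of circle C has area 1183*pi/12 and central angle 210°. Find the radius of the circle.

The sector covers 210°/360° = 7/12 of the full circle.
Full circle area = 1183*pi/12 / 7/12 = 169*pi.
Since full area = πr², we get r² = 169*pi/π = 169, so r = 13.

13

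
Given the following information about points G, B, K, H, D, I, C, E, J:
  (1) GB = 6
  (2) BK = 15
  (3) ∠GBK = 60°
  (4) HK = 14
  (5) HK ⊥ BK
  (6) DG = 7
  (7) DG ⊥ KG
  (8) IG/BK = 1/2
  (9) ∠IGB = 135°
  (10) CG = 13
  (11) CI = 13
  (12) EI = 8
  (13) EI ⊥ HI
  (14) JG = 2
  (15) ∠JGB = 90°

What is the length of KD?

Step 1: By the law of cosines on triangle GBK: GK² = 6² + 15² − 2·6·15·cos(60°) = 171, so GK = 3·√19.
Step 2: By the law of cosines on triangle KGD: KD² = (3·√19)² + 7² − 2·3·√19·7·cos(90°) = 220, so KD = 2·√55.

Therefore, the length of KD = 2·√55.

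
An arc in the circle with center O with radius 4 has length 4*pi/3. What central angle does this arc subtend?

θ = 360 × 4*pi/3 / (2π × 4) = 60° (rearranging arc length formula).

60°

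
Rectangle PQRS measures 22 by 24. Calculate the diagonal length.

Using the Pythagorean theorem:
d² = 22² + 24² = 484 + 576 = 1060
d = sqrt(1060) = 2*sqrt(265)

2*sqrt(265)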